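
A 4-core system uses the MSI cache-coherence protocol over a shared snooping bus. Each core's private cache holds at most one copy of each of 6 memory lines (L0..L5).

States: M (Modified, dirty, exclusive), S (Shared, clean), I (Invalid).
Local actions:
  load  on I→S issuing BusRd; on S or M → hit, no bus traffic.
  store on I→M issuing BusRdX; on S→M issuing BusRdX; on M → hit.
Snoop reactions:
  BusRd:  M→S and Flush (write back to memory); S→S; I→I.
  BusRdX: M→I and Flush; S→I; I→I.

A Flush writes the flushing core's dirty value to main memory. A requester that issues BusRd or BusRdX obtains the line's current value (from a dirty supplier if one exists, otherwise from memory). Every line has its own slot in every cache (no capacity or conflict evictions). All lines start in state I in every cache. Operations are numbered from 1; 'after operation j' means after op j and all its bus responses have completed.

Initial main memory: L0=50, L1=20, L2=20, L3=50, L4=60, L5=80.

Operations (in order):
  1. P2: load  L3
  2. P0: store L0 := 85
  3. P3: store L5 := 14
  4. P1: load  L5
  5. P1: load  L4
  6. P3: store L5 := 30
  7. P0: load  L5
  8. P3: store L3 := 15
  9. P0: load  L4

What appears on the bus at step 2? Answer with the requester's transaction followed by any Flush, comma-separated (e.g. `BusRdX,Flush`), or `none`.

bus = BusRdX

  op1 P2: load  L3 → I/I/S/I on L3; bus BusRd; mem=50
  op2 P0: store L0 := 85 → M/I/I/I on L0; bus BusRdX; mem=50
  op3 P3: store L5 := 14 → I/I/I/M on L5; bus BusRdX; mem=80
  op4 P1: load  L5 → I/S/I/S on L5; bus BusRd Flush; mem=14
  op5 P1: load  L4 → I/S/I/I on L4; bus BusRd; mem=60
  op6 P3: store L5 := 30 → I/I/I/M on L5; bus BusRdX; mem=14
  op7 P0: load  L5 → S/I/I/S on L5; bus BusRd Flush; mem=30
  op8 P3: store L3 := 15 → I/I/I/M on L3; bus BusRdX; mem=50
  op9 P0: load  L4 → S/S/I/I on L4; bus BusRd; mem=60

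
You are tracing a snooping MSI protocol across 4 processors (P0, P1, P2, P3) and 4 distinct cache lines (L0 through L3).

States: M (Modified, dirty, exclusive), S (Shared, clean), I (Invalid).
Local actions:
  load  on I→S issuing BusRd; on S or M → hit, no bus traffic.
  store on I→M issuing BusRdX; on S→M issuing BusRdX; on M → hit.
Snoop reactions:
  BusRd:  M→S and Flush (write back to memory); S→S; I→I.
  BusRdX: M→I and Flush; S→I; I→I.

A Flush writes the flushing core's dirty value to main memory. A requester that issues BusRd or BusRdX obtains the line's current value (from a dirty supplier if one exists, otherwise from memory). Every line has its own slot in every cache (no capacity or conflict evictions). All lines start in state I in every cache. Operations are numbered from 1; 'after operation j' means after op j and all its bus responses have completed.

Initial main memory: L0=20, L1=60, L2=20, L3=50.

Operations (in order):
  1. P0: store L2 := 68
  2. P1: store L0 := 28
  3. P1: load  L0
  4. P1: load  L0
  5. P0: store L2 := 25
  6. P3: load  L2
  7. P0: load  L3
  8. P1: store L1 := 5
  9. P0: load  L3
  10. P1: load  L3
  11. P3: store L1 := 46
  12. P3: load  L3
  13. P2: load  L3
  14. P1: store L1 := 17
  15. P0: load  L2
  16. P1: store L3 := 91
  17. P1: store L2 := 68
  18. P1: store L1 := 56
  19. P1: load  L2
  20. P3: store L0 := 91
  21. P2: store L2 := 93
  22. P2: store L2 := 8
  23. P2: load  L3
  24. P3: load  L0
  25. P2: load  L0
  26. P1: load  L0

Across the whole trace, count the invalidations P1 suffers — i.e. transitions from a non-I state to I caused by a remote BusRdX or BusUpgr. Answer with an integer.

  op1 P0: store L2 := 68 → M/I/I/I on L2; bus BusRdX; mem=20
  op2 P1: store L0 := 28 → I/M/I/I on L0; bus BusRdX; mem=20
  op3 P1: load  L0 → I/M/I/I on L0; bus (none); mem=20
  op4 P1: load  L0 → I/M/I/I on L0; bus (none); mem=20
  op5 P0: store L2 := 25 → M/I/I/I on L2; bus (none); mem=20
  op6 P3: load  L2 → S/I/I/S on L2; bus BusRd Flush; mem=25
  op7 P0: load  L3 → S/I/I/I on L3; bus BusRd; mem=50
  op8 P1: store L1 := 5 → I/M/I/I on L1; bus BusRdX; mem=60
  op9 P0: load  L3 → S/I/I/I on L3; bus (none); mem=50
  op10 P1: load  L3 → S/S/I/I on L3; bus BusRd; mem=50
  op11 P3: store L1 := 46 → I/I/I/M on L1; bus BusRdX Flush; mem=5
  op12 P3: load  L3 → S/S/I/S on L3; bus BusRd; mem=50
  op13 P2: load  L3 → S/S/S/S on L3; bus BusRd; mem=50
  op14 P1: store L1 := 17 → I/M/I/I on L1; bus BusRdX Flush; mem=46
  op15 P0: load  L2 → S/I/I/S on L2; bus (none); mem=25
  op16 P1: store L3 := 91 → I/M/I/I on L3; bus BusRdX; mem=50
  op17 P1: store L2 := 68 → I/M/I/I on L2; bus BusRdX; mem=25
  op18 P1: store L1 := 56 → I/M/I/I on L1; bus (none); mem=46
  op19 P1: load  L2 → I/M/I/I on L2; bus (none); mem=25
  op20 P3: store L0 := 91 → I/I/I/M on L0; bus BusRdX Flush; mem=28
  op21 P2: store L2 := 93 → I/I/M/I on L2; bus BusRdX Flush; mem=68
  op22 P2: store L2 := 8 → I/I/M/I on L2; bus (none); mem=68
  op23 P2: load  L3 → I/S/S/I on L3; bus BusRd Flush; mem=91
  op24 P3: load  L0 → I/I/I/M on L0; bus (none); mem=28
  op25 P2: load  L0 → I/I/S/S on L0; bus BusRd Flush; mem=91
  op26 P1: load  L0 → I/S/S/S on L0; bus BusRd; mem=91

invalidations = 3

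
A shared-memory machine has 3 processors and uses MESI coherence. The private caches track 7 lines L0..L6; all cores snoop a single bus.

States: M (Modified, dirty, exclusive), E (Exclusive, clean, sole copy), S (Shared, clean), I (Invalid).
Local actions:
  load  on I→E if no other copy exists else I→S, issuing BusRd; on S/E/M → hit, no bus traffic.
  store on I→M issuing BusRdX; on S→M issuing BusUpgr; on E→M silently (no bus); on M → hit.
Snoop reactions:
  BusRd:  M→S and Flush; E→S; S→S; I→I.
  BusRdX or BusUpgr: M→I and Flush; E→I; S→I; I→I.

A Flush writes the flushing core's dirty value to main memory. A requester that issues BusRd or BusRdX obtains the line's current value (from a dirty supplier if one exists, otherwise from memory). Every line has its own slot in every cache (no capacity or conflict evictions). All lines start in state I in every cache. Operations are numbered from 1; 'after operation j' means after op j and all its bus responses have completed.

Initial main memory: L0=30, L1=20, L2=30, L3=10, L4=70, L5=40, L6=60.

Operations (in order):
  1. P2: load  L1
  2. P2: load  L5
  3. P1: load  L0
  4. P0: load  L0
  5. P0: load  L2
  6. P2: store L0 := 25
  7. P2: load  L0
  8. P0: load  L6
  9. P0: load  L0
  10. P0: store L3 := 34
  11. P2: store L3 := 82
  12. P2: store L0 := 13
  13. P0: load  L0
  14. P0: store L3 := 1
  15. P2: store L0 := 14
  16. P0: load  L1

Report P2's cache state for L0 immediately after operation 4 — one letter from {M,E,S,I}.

step 1: P2: load  L1  ⟶  IIE  (L1)  txn=BusRd  M[L1]=20
step 2: P2: load  L5  ⟶  IIE  (L5)  txn=BusRd  M[L5]=40
step 3: P1: load  L0  ⟶  IEI  (L0)  txn=BusRd  M[L0]=30
step 4: P0: load  L0  ⟶  SSI  (L0)  txn=BusRd  M[L0]=30
step 5: P0: load  L2  ⟶  EII  (L2)  txn=BusRd  M[L2]=30
step 6: P2: store L0 := 25  ⟶  IIM  (L0)  txn=BusRdX  M[L0]=30
step 7: P2: load  L0  ⟶  IIM  (L0)  txn=∅  M[L0]=30
step 8: P0: load  L6  ⟶  EII  (L6)  txn=BusRd  M[L6]=60
step 9: P0: load  L0  ⟶  SIS  (L0)  txn=BusRd+Flush  M[L0]=25
step 10: P0: store L3 := 34  ⟶  MII  (L3)  txn=BusRdX  M[L3]=10
step 11: P2: store L3 := 82  ⟶  IIM  (L3)  txn=BusRdX+Flush  M[L3]=34
step 12: P2: store L0 := 13  ⟶  IIM  (L0)  txn=BusUpgr  M[L0]=25
step 13: P0: load  L0  ⟶  SIS  (L0)  txn=BusRd+Flush  M[L0]=13
step 14: P0: store L3 := 1  ⟶  MII  (L3)  txn=BusRdX+Flush  M[L3]=82
step 15: P2: store L0 := 14  ⟶  IIM  (L0)  txn=BusUpgr  M[L0]=13
step 16: P0: load  L1  ⟶  SIS  (L1)  txn=BusRd  M[L1]=20

state = I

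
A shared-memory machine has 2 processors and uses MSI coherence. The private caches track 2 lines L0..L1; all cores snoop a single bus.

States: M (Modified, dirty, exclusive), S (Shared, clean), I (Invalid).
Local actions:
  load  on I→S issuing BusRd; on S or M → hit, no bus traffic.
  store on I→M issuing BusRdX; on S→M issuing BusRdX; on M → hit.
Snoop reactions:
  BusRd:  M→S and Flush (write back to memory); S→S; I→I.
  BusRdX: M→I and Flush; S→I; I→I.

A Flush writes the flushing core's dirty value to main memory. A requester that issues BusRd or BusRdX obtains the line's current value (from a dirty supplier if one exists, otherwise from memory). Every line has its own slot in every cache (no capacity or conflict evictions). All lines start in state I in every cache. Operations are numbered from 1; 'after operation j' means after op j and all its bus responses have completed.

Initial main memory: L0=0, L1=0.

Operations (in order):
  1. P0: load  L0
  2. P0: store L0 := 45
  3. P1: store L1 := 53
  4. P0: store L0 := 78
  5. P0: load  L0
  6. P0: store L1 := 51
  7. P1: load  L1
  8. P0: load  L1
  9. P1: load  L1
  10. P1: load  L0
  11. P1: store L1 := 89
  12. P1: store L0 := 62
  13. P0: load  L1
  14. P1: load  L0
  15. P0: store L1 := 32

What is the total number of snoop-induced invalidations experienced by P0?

[1] P0: load  L0 | P0:S(0), P1:I | bus: BusRd
[2] P0: store L0 := 45 | P0:M(45), P1:I | bus: BusRdX
[3] P1: store L1 := 53 | P0:I, P1:M(53) | bus: BusRdX
[4] P0: store L0 := 78 | P0:M(78), P1:I | bus: none
[5] P0: load  L0 | P0:M(78), P1:I | bus: none
[6] P0: store L1 := 51 | P0:M(51), P1:I | bus: BusRdX,Flush
[7] P1: load  L1 | P0:S(51), P1:S(51) | bus: BusRd,Flush
[8] P0: load  L1 | P0:S(51), P1:S(51) | bus: none
[9] P1: load  L1 | P0:S(51), P1:S(51) | bus: none
[10] P1: load  L0 | P0:S(78), P1:S(78) | bus: BusRd,Flush
[11] P1: store L1 := 89 | P0:I, P1:M(89) | bus: BusRdX
[12] P1: store L0 := 62 | P0:I, P1:M(62) | bus: BusRdX
[13] P0: load  L1 | P0:S(89), P1:S(89) | bus: BusRd,Flush
[14] P1: load  L0 | P0:I, P1:M(62) | bus: none
[15] P0: store L1 := 32 | P0:M(32), P1:I | bus: BusRdX

invalidations = 2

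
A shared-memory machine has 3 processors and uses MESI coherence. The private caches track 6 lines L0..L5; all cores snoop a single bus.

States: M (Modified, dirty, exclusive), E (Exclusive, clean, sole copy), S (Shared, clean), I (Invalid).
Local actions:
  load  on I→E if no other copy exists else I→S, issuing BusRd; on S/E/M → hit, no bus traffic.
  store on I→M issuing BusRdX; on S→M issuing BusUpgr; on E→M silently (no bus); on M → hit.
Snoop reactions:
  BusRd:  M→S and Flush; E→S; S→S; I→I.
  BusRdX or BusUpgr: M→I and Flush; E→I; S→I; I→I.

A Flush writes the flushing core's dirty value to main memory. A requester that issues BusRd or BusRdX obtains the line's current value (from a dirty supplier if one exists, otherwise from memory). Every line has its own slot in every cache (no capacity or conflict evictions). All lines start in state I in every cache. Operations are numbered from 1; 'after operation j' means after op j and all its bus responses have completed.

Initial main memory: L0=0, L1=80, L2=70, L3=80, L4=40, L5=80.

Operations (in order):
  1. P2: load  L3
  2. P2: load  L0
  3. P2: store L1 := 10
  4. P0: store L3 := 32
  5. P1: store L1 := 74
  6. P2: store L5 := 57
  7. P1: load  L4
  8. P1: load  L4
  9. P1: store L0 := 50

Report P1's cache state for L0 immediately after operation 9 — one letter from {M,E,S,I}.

state = M

step 1: P2: load  L3  ⟶  IIE  (L3)  txn=BusRd  M[L3]=80
step 2: P2: load  L0  ⟶  IIE  (L0)  txn=BusRd  M[L0]=0
step 3: P2: store L1 := 10  ⟶  IIM  (L1)  txn=BusRdX  M[L1]=80
step 4: P0: store L3 := 32  ⟶  MII  (L3)  txn=BusRdX  M[L3]=80
step 5: P1: store L1 := 74  ⟶  IMI  (L1)  txn=BusRdX+Flush  M[L1]=10
step 6: P2: store L5 := 57  ⟶  IIM  (L5)  txn=BusRdX  M[L5]=80
step 7: P1: load  L4  ⟶  IEI  (L4)  txn=BusRd  M[L4]=40
step 8: P1: load  L4  ⟶  IEI  (L4)  txn=∅  M[L4]=40
step 9: P1: store L0 := 50  ⟶  IMI  (L0)  txn=BusRdX  M[L0]=0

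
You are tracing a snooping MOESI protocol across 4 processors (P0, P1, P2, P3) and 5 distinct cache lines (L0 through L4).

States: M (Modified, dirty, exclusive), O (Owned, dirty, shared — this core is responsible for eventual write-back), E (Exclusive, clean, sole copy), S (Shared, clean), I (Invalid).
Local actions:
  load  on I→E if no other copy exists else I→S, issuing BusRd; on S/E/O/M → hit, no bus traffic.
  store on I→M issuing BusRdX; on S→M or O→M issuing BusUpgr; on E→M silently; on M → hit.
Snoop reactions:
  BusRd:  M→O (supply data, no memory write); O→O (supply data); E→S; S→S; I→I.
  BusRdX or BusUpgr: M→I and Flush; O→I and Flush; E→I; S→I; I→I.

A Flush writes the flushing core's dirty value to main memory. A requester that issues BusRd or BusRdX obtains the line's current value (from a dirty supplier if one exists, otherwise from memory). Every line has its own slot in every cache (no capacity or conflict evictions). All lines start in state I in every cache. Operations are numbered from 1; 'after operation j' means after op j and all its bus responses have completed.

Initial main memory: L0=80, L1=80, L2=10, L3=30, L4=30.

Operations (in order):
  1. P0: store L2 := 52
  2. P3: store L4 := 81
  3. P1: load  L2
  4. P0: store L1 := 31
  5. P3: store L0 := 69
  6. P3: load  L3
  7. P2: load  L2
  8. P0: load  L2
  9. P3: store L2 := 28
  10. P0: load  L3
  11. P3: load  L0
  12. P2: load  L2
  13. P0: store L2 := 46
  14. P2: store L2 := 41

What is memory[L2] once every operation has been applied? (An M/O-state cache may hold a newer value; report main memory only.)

[1] P0: store L2 := 52 | P0:M(52), P1:I, P2:I, P3:I | bus: BusRdX
[2] P3: store L4 := 81 | P0:I, P1:I, P2:I, P3:M(81) | bus: BusRdX
[3] P1: load  L2 | P0:O(52), P1:S(52), P2:I, P3:I | bus: BusRd
[4] P0: store L1 := 31 | P0:M(31), P1:I, P2:I, P3:I | bus: BusRdX
[5] P3: store L0 := 69 | P0:I, P1:I, P2:I, P3:M(69) | bus: BusRdX
[6] P3: load  L3 | P0:I, P1:I, P2:I, P3:E(30) | bus: BusRd
[7] P2: load  L2 | P0:O(52), P1:S(52), P2:S(52), P3:I | bus: BusRd
[8] P0: load  L2 | P0:O(52), P1:S(52), P2:S(52), P3:I | bus: none
[9] P3: store L2 := 28 | P0:I, P1:I, P2:I, P3:M(28) | bus: BusRdX,Flush
[10] P0: load  L3 | P0:S(30), P1:I, P2:I, P3:S(30) | bus: BusRd
[11] P3: load  L0 | P0:I, P1:I, P2:I, P3:M(69) | bus: none
[12] P2: load  L2 | P0:I, P1:I, P2:S(28), P3:O(28) | bus: BusRd
[13] P0: store L2 := 46 | P0:M(46), P1:I, P2:I, P3:I | bus: BusRdX,Flush
[14] P2: store L2 := 41 | P0:I, P1:I, P2:M(41), P3:I | bus: BusRdX,Flush

memory[L2] = 46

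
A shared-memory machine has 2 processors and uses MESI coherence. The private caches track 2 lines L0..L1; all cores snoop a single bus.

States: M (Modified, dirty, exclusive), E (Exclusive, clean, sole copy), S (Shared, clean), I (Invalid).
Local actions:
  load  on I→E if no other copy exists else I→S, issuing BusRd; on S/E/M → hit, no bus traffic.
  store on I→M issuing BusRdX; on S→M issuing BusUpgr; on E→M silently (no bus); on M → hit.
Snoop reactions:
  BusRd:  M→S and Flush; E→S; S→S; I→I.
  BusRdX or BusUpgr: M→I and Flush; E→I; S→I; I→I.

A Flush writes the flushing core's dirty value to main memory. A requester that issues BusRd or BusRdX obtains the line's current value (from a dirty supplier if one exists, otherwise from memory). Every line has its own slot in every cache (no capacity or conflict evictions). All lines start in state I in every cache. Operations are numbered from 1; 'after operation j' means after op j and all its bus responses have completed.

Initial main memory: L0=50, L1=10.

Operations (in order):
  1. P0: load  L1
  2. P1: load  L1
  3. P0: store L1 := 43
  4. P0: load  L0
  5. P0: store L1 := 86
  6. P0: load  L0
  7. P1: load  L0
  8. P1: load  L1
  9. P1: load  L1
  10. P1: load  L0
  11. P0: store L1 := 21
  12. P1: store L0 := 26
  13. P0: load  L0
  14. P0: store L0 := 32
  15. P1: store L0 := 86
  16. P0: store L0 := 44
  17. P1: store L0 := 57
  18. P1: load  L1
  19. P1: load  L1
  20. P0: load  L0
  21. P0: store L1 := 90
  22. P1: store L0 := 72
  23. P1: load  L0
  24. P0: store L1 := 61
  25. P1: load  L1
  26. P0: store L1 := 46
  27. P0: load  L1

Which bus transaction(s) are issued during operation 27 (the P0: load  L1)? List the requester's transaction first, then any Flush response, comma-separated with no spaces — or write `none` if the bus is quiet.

bus = none

1. P0: load  L1  bus=[BusRd]  L1: P0=E P1=I  mem[L1]=10
2. P1: load  L1  bus=[BusRd]  L1: P0=S P1=S  mem[L1]=10
3. P0: store L1 := 43  bus=[BusUpgr]  L1: P0=M P1=I  mem[L1]=10
4. P0: load  L0  bus=[BusRd]  L0: P0=E P1=I  mem[L0]=50
5. P0: store L1 := 86  bus=[-]  L1: P0=M P1=I  mem[L1]=10
6. P0: load  L0  bus=[-]  L0: P0=E P1=I  mem[L0]=50
7. P1: load  L0  bus=[BusRd]  L0: P0=S P1=S  mem[L0]=50
8. P1: load  L1  bus=[BusRd,Flush]  L1: P0=S P1=S  mem[L1]=86
9. P1: load  L1  bus=[-]  L1: P0=S P1=S  mem[L1]=86
10. P1: load  L0  bus=[-]  L0: P0=S P1=S  mem[L0]=50
11. P0: store L1 := 21  bus=[BusUpgr]  L1: P0=M P1=I  mem[L1]=86
12. P1: store L0 := 26  bus=[BusUpgr]  L0: P0=I P1=M  mem[L0]=50
13. P0: load  L0  bus=[BusRd,Flush]  L0: P0=S P1=S  mem[L0]=26
14. P0: store L0 := 32  bus=[BusUpgr]  L0: P0=M P1=I  mem[L0]=26
15. P1: store L0 := 86  bus=[BusRdX,Flush]  L0: P0=I P1=M  mem[L0]=32
16. P0: store L0 := 44  bus=[BusRdX,Flush]  L0: P0=M P1=I  mem[L0]=86
17. P1: store L0 := 57  bus=[BusRdX,Flush]  L0: P0=I P1=M  mem[L0]=44
18. P1: load  L1  bus=[BusRd,Flush]  L1: P0=S P1=S  mem[L1]=21
19. P1: load  L1  bus=[-]  L1: P0=S P1=S  mem[L1]=21
20. P0: load  L0  bus=[BusRd,Flush]  L0: P0=S P1=S  mem[L0]=57
21. P0: store L1 := 90  bus=[BusUpgr]  L1: P0=M P1=I  mem[L1]=21
22. P1: store L0 := 72  bus=[BusUpgr]  L0: P0=I P1=M  mem[L0]=57
23. P1: load  L0  bus=[-]  L0: P0=I P1=M  mem[L0]=57
24. P0: store L1 := 61  bus=[-]  L1: P0=M P1=I  mem[L1]=21
25. P1: load  L1  bus=[BusRd,Flush]  L1: P0=S P1=S  mem[L1]=61
26. P0: store L1 := 46  bus=[BusUpgr]  L1: P0=M P1=I  mem[L1]=61
27. P0: load  L1  bus=[-]  L1: P0=M P1=I  mem[L1]=61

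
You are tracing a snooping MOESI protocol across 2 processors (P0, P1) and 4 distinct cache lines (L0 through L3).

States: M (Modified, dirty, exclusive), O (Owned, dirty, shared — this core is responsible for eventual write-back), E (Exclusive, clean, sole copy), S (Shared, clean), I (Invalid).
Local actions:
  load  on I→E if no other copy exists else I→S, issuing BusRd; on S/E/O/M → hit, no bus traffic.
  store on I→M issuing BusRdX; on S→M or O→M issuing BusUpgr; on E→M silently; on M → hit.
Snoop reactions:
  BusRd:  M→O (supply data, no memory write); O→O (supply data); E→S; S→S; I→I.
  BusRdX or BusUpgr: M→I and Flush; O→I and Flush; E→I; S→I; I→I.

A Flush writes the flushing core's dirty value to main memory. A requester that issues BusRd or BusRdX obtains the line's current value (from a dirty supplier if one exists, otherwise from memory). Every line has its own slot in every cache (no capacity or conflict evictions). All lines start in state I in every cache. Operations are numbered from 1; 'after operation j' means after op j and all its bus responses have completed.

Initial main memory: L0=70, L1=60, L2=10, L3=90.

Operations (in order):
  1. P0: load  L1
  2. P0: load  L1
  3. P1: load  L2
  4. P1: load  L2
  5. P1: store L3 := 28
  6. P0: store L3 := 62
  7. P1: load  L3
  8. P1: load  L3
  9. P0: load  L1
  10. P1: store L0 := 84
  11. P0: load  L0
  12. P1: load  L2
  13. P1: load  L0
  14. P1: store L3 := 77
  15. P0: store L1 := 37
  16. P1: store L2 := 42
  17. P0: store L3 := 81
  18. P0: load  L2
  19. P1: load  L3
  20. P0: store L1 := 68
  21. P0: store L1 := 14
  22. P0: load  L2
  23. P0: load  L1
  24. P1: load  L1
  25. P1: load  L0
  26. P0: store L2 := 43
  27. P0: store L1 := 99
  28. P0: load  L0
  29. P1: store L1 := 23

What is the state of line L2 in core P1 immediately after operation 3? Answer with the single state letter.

state = E

step 1: P0: load  L1  ⟶  EI  (L1)  txn=BusRd  M[L1]=60
step 2: P0: load  L1  ⟶  EI  (L1)  txn=∅  M[L1]=60
step 3: P1: load  L2  ⟶  IE  (L2)  txn=BusRd  M[L2]=10
step 4: P1: load  L2  ⟶  IE  (L2)  txn=∅  M[L2]=10
step 5: P1: store L3 := 28  ⟶  IM  (L3)  txn=BusRdX  M[L3]=90
step 6: P0: store L3 := 62  ⟶  MI  (L3)  txn=BusRdX+Flush  M[L3]=28
step 7: P1: load  L3  ⟶  OS  (L3)  txn=BusRd  M[L3]=28
step 8: P1: load  L3  ⟶  OS  (L3)  txn=∅  M[L3]=28
step 9: P0: load  L1  ⟶  EI  (L1)  txn=∅  M[L1]=60
step 10: P1: store L0 := 84  ⟶  IM  (L0)  txn=BusRdX  M[L0]=70
step 11: P0: load  L0  ⟶  SO  (L0)  txn=BusRd  M[L0]=70
step 12: P1: load  L2  ⟶  IE  (L2)  txn=∅  M[L2]=10
step 13: P1: load  L0  ⟶  SO  (L0)  txn=∅  M[L0]=70
step 14: P1: store L3 := 77  ⟶  IM  (L3)  txn=BusUpgr+Flush  M[L3]=62
step 15: P0: store L1 := 37  ⟶  MI  (L1)  txn=∅  M[L1]=60
step 16: P1: store L2 := 42  ⟶  IM  (L2)  txn=∅  M[L2]=10
step 17: P0: store L3 := 81  ⟶  MI  (L3)  txn=BusRdX+Flush  M[L3]=77
step 18: P0: load  L2  ⟶  SO  (L2)  txn=BusRd  M[L2]=10
step 19: P1: load  L3  ⟶  OS  (L3)  txn=BusRd  M[L3]=77
step 20: P0: store L1 := 68  ⟶  MI  (L1)  txn=∅  M[L1]=60
step 21: P0: store L1 := 14  ⟶  MI  (L1)  txn=∅  M[L1]=60
step 22: P0: load  L2  ⟶  SO  (L2)  txn=∅  M[L2]=10
step 23: P0: load  L1  ⟶  MI  (L1)  txn=∅  M[L1]=60
step 24: P1: load  L1  ⟶  OS  (L1)  txn=BusRd  M[L1]=60
step 25: P1: load  L0  ⟶  SO  (L0)  txn=∅  M[L0]=70
step 26: P0: store L2 := 43  ⟶  MI  (L2)  txn=BusUpgr+Flush  M[L2]=42
step 27: P0: store L1 := 99  ⟶  MI  (L1)  txn=BusUpgr  M[L1]=60
step 28: P0: load  L0  ⟶  SO  (L0)  txn=∅  M[L0]=70
step 29: P1: store L1 := 23  ⟶  IM  (L1)  txn=BusRdX+Flush  M[L1]=99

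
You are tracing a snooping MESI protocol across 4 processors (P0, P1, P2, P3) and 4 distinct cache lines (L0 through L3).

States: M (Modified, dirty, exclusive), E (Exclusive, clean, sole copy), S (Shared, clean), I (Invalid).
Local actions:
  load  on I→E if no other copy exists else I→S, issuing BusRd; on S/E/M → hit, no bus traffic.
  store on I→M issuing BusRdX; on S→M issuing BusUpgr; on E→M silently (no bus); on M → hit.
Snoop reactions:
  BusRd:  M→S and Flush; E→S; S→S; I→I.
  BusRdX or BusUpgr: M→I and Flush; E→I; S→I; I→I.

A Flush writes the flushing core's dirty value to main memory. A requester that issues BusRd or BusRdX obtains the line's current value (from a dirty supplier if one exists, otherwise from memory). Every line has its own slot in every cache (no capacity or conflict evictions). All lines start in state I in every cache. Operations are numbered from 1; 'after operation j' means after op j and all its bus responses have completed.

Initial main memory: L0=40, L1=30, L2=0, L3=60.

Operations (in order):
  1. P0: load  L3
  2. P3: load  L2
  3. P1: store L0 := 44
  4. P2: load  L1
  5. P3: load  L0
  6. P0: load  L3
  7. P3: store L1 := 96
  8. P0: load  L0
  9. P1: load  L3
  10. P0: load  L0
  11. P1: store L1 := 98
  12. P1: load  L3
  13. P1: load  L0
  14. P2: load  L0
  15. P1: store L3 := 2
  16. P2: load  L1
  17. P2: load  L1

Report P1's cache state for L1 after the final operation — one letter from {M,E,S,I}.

state = S

[1] P0: load  L3 | P0:E(60), P1:I, P2:I, P3:I | bus: BusRd
[2] P3: load  L2 | P0:I, P1:I, P2:I, P3:E(0) | bus: BusRd
[3] P1: store L0 := 44 | P0:I, P1:M(44), P2:I, P3:I | bus: BusRdX
[4] P2: load  L1 | P0:I, P1:I, P2:E(30), P3:I | bus: BusRd
[5] P3: load  L0 | P0:I, P1:S(44), P2:I, P3:S(44) | bus: BusRd,Flush
[6] P0: load  L3 | P0:E(60), P1:I, P2:I, P3:I | bus: none
[7] P3: store L1 := 96 | P0:I, P1:I, P2:I, P3:M(96) | bus: BusRdX
[8] P0: load  L0 | P0:S(44), P1:S(44), P2:I, P3:S(44) | bus: BusRd
[9] P1: load  L3 | P0:S(60), P1:S(60), P2:I, P3:I | bus: BusRd
[10] P0: load  L0 | P0:S(44), P1:S(44), P2:I, P3:S(44) | bus: none
[11] P1: store L1 := 98 | P0:I, P1:M(98), P2:I, P3:I | bus: BusRdX,Flush
[12] P1: load  L3 | P0:S(60), P1:S(60), P2:I, P3:I | bus: none
[13] P1: load  L0 | P0:S(44), P1:S(44), P2:I, P3:S(44) | bus: none
[14] P2: load  L0 | P0:S(44), P1:S(44), P2:S(44), P3:S(44) | bus: BusRd
[15] P1: store L3 := 2 | P0:I, P1:M(2), P2:I, P3:I | bus: BusUpgr
[16] P2: load  L1 | P0:I, P1:S(98), P2:S(98), P3:I | bus: BusRd,Flush
[17] P2: load  L1 | P0:I, P1:S(98), P2:S(98), P3:I | bus: none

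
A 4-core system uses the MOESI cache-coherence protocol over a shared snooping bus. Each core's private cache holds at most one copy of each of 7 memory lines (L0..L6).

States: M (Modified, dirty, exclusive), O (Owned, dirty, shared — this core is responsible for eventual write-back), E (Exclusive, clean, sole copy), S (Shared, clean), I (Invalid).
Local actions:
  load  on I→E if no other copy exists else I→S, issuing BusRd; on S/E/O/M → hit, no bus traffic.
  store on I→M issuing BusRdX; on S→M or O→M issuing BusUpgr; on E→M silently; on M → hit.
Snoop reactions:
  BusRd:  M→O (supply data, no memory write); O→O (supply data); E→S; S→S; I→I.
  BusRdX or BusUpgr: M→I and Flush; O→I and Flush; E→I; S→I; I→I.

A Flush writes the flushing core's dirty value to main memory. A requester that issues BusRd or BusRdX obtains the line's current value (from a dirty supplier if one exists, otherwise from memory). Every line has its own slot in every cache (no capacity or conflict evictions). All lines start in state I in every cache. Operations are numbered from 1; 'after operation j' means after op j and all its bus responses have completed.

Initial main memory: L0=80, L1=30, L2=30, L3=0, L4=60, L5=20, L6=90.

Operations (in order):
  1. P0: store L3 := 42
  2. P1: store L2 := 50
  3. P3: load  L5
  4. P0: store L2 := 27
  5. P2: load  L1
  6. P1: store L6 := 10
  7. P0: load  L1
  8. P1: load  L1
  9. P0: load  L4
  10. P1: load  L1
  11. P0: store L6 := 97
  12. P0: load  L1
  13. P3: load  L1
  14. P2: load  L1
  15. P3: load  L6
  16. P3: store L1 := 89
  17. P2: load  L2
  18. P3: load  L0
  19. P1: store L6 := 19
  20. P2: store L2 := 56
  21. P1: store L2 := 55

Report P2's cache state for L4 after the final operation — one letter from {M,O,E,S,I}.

state = I

step 1: P0: store L3 := 42  ⟶  MIII  (L3)  txn=BusRdX  M[L3]=0
step 2: P1: store L2 := 50  ⟶  IMII  (L2)  txn=BusRdX  M[L2]=30
step 3: P3: load  L5  ⟶  IIIE  (L5)  txn=BusRd  M[L5]=20
step 4: P0: store L2 := 27  ⟶  MIII  (L2)  txn=BusRdX+Flush  M[L2]=50
step 5: P2: load  L1  ⟶  IIEI  (L1)  txn=BusRd  M[L1]=30
step 6: P1: store L6 := 10  ⟶  IMII  (L6)  txn=BusRdX  M[L6]=90
step 7: P0: load  L1  ⟶  SISI  (L1)  txn=BusRd  M[L1]=30
step 8: P1: load  L1  ⟶  SSSI  (L1)  txn=BusRd  M[L1]=30
step 9: P0: load  L4  ⟶  EIII  (L4)  txn=BusRd  M[L4]=60
step 10: P1: load  L1  ⟶  SSSI  (L1)  txn=∅  M[L1]=30
step 11: P0: store L6 := 97  ⟶  MIII  (L6)  txn=BusRdX+Flush  M[L6]=10
step 12: P0: load  L1  ⟶  SSSI  (L1)  txn=∅  M[L1]=30
step 13: P3: load  L1  ⟶  SSSS  (L1)  txn=BusRd  M[L1]=30
step 14: P2: load  L1  ⟶  SSSS  (L1)  txn=∅  M[L1]=30
step 15: P3: load  L6  ⟶  OIIS  (L6)  txn=BusRd  M[L6]=10
step 16: P3: store L1 := 89  ⟶  IIIM  (L1)  txn=BusUpgr  M[L1]=30
step 17: P2: load  L2  ⟶  OISI  (L2)  txn=BusRd  M[L2]=50
step 18: P3: load  L0  ⟶  IIIE  (L0)  txn=BusRd  M[L0]=80
step 19: P1: store L6 := 19  ⟶  IMII  (L6)  txn=BusRdX+Flush  M[L6]=97
step 20: P2: store L2 := 56  ⟶  IIMI  (L2)  txn=BusUpgr+Flush  M[L2]=27
step 21: P1: store L2 := 55  ⟶  IMII  (L2)  txn=BusRdX+Flush  M[L2]=56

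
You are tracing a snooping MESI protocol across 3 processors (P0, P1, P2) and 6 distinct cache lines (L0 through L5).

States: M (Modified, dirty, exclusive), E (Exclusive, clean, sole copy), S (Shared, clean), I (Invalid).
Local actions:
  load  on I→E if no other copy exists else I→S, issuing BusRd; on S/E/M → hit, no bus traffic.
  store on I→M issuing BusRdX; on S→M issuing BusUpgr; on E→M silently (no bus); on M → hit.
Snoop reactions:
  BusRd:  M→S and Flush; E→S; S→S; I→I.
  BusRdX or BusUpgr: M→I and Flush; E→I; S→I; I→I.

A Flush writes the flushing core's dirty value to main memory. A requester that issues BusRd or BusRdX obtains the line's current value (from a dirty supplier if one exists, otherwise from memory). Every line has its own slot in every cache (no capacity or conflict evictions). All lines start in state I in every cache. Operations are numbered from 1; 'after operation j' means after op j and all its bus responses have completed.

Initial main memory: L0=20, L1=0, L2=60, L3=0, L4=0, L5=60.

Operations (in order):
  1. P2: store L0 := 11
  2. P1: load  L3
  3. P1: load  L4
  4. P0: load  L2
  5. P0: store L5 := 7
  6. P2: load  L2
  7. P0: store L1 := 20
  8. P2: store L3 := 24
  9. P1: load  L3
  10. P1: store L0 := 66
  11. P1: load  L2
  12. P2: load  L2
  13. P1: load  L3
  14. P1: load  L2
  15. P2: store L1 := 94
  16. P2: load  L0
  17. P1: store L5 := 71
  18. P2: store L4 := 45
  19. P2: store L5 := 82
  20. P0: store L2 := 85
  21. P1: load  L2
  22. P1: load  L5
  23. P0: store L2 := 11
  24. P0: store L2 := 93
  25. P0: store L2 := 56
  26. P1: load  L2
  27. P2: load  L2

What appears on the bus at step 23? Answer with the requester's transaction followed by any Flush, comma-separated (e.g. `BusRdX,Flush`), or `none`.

bus = BusUpgr

  op1 P2: store L0 := 11 → I/I/M on L0; bus BusRdX; mem=20
  op2 P1: load  L3 → I/E/I on L3; bus BusRd; mem=0
  op3 P1: load  L4 → I/E/I on L4; bus BusRd; mem=0
  op4 P0: load  L2 → E/I/I on L2; bus BusRd; mem=60
  op5 P0: store L5 := 7 → M/I/I on L5; bus BusRdX; mem=60
  op6 P2: load  L2 → S/I/S on L2; bus BusRd; mem=60
  op7 P0: store L1 := 20 → M/I/I on L1; bus BusRdX; mem=0
  op8 P2: store L3 := 24 → I/I/M on L3; bus BusRdX; mem=0
  op9 P1: load  L3 → I/S/S on L3; bus BusRd Flush; mem=24
  op10 P1: store L0 := 66 → I/M/I on L0; bus BusRdX Flush; mem=11
  op11 P1: load  L2 → S/S/S on L2; bus BusRd; mem=60
  op12 P2: load  L2 → S/S/S on L2; bus (none); mem=60
  op13 P1: load  L3 → I/S/S on L3; bus (none); mem=24
  op14 P1: load  L2 → S/S/S on L2; bus (none); mem=60
  op15 P2: store L1 := 94 → I/I/M on L1; bus BusRdX Flush; mem=20
  op16 P2: load  L0 → I/S/S on L0; bus BusRd Flush; mem=66
  op17 P1: store L5 := 71 → I/M/I on L5; bus BusRdX Flush; mem=7
  op18 P2: store L4 := 45 → I/I/M on L4; bus BusRdX; mem=0
  op19 P2: store L5 := 82 → I/I/M on L5; bus BusRdX Flush; mem=71
  op20 P0: store L2 := 85 → M/I/I on L2; bus BusUpgr; mem=60
  op21 P1: load  L2 → S/S/I on L2; bus BusRd Flush; mem=85
  op22 P1: load  L5 → I/S/S on L5; bus BusRd Flush; mem=82
  op23 P0: store L2 := 11 → M/I/I on L2; bus BusUpgr; mem=85
  op24 P0: store L2 := 93 → M/I/I on L2; bus (none); mem=85
  op25 P0: store L2 := 56 → M/I/I on L2; bus (none); mem=85
  op26 P1: load  L2 → S/S/I on L2; bus BusRd Flush; mem=56
  op27 P2: load  L2 → S/S/S on L2; bus BusRd; mem=56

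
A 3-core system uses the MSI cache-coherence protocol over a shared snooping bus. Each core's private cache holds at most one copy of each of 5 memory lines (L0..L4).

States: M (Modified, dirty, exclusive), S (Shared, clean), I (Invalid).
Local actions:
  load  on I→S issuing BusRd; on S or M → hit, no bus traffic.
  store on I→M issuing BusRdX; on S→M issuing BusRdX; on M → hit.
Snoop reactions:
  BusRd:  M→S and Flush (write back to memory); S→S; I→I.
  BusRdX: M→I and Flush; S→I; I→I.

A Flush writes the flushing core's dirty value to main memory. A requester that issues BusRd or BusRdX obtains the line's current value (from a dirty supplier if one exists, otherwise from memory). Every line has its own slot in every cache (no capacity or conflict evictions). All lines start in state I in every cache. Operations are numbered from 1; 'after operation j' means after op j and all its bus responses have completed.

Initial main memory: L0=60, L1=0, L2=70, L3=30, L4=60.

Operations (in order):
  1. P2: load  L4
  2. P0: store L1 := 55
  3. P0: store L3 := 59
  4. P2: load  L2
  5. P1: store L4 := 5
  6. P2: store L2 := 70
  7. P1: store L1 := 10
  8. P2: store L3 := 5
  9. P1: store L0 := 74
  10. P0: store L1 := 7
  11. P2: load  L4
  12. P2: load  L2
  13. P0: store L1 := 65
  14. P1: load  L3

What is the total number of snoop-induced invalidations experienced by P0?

  op1 P2: load  L4 → I/I/S on L4; bus BusRd; mem=60
  op2 P0: store L1 := 55 → M/I/I on L1; bus BusRdX; mem=0
  op3 P0: store L3 := 59 → M/I/I on L3; bus BusRdX; mem=30
  op4 P2: load  L2 → I/I/S on L2; bus BusRd; mem=70
  op5 P1: store L4 := 5 → I/M/I on L4; bus BusRdX; mem=60
  op6 P2: store L2 := 70 → I/I/M on L2; bus BusRdX; mem=70
  op7 P1: store L1 := 10 → I/M/I on L1; bus BusRdX Flush; mem=55
  op8 P2: store L3 := 5 → I/I/M on L3; bus BusRdX Flush; mem=59
  op9 P1: store L0 := 74 → I/M/I on L0; bus BusRdX; mem=60
  op10 P0: store L1 := 7 → M/I/I on L1; bus BusRdX Flush; mem=10
  op11 P2: load  L4 → I/S/S on L4; bus BusRd Flush; mem=5
  op12 P2: load  L2 → I/I/M on L2; bus (none); mem=70
  op13 P0: store L1 := 65 → M/I/I on L1; bus (none); mem=10
  op14 P1: load  L3 → I/S/S on L3; bus BusRd Flush; mem=5

invalidations = 2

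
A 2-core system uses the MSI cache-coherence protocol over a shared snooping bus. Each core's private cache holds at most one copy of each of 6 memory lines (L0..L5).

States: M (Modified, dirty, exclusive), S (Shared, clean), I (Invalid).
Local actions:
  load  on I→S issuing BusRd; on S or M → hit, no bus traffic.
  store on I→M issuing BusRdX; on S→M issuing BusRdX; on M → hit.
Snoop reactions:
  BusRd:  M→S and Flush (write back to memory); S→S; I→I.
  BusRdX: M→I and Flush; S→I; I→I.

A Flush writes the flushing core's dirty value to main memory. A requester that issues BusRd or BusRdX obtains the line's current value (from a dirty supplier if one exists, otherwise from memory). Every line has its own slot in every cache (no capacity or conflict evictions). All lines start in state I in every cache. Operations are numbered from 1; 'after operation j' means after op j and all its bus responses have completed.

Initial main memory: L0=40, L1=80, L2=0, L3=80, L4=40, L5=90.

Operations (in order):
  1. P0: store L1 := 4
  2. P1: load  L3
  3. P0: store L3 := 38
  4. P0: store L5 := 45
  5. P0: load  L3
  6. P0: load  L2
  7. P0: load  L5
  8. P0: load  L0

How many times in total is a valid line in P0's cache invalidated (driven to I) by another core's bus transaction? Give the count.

[1] P0: store L1 := 4 | P0:M(4), P1:I | bus: BusRdX
[2] P1: load  L3 | P0:I, P1:S(80) | bus: BusRd
[3] P0: store L3 := 38 | P0:M(38), P1:I | bus: BusRdX
[4] P0: store L5 := 45 | P0:M(45), P1:I | bus: BusRdX
[5] P0: load  L3 | P0:M(38), P1:I | bus: none
[6] P0: load  L2 | P0:S(0), P1:I | bus: BusRd
[7] P0: load  L5 | P0:M(45), P1:I | bus: none
[8] P0: load  L0 | P0:S(40), P1:I | bus: BusRd

invalidations = 0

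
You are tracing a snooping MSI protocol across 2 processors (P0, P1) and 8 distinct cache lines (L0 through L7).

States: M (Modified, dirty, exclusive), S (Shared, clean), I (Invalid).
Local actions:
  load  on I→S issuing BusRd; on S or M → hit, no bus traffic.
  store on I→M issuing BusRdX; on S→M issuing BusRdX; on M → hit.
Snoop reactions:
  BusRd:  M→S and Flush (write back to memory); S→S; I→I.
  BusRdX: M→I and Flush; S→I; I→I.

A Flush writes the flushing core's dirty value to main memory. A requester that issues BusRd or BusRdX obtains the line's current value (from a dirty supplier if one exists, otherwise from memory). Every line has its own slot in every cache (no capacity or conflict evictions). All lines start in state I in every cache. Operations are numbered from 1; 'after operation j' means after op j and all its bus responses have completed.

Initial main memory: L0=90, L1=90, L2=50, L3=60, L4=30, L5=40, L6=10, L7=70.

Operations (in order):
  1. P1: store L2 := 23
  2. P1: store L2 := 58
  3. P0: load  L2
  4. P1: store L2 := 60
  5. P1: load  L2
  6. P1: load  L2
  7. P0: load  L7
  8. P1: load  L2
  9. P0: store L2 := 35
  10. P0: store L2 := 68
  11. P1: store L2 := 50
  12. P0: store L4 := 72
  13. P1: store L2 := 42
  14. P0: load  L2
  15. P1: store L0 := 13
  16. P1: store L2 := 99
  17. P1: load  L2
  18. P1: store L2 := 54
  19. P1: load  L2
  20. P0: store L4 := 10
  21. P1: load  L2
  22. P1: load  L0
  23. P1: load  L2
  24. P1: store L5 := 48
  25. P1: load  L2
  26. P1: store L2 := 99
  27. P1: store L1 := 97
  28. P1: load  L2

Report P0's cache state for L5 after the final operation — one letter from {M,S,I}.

  op1 P1: store L2 := 23 → I/M on L2; bus BusRdX; mem=50
  op2 P1: store L2 := 58 → I/M on L2; bus (none); mem=50
  op3 P0: load  L2 → S/S on L2; bus BusRd Flush; mem=58
  op4 P1: store L2 := 60 → I/M on L2; bus BusRdX; mem=58
  op5 P1: load  L2 → I/M on L2; bus (none); mem=58
  op6 P1: load  L2 → I/M on L2; bus (none); mem=58
  op7 P0: load  L7 → S/I on L7; bus BusRd; mem=70
  op8 P1: load  L2 → I/M on L2; bus (none); mem=58
  op9 P0: store L2 := 35 → M/I on L2; bus BusRdX Flush; mem=60
  op10 P0: store L2 := 68 → M/I on L2; bus (none); mem=60
  op11 P1: store L2 := 50 → I/M on L2; bus BusRdX Flush; mem=68
  op12 P0: store L4 := 72 → M/I on L4; bus BusRdX; mem=30
  op13 P1: store L2 := 42 → I/M on L2; bus (none); mem=68
  op14 P0: load  L2 → S/S on L2; bus BusRd Flush; mem=42
  op15 P1: store L0 := 13 → I/M on L0; bus BusRdX; mem=90
  op16 P1: store L2 := 99 → I/M on L2; bus BusRdX; mem=42
  op17 P1: load  L2 → I/M on L2; bus (none); mem=42
  op18 P1: store L2 := 54 → I/M on L2; bus (none); mem=42
  op19 P1: load  L2 → I/M on L2; bus (none); mem=42
  op20 P0: store L4 := 10 → M/I on L4; bus (none); mem=30
  op21 P1: load  L2 → I/M on L2; bus (none); mem=42
  op22 P1: load  L0 → I/M on L0; bus (none); mem=90
  op23 P1: load  L2 → I/M on L2; bus (none); mem=42
  op24 P1: store L5 := 48 → I/M on L5; bus BusRdX; mem=40
  op25 P1: load  L2 → I/M on L2; bus (none); mem=42
  op26 P1: store L2 := 99 → I/M on L2; bus (none); mem=42
  op27 P1: store L1 := 97 → I/M on L1; bus BusRdX; mem=90
  op28 P1: load  L2 → I/M on L2; bus (none); mem=42

state = I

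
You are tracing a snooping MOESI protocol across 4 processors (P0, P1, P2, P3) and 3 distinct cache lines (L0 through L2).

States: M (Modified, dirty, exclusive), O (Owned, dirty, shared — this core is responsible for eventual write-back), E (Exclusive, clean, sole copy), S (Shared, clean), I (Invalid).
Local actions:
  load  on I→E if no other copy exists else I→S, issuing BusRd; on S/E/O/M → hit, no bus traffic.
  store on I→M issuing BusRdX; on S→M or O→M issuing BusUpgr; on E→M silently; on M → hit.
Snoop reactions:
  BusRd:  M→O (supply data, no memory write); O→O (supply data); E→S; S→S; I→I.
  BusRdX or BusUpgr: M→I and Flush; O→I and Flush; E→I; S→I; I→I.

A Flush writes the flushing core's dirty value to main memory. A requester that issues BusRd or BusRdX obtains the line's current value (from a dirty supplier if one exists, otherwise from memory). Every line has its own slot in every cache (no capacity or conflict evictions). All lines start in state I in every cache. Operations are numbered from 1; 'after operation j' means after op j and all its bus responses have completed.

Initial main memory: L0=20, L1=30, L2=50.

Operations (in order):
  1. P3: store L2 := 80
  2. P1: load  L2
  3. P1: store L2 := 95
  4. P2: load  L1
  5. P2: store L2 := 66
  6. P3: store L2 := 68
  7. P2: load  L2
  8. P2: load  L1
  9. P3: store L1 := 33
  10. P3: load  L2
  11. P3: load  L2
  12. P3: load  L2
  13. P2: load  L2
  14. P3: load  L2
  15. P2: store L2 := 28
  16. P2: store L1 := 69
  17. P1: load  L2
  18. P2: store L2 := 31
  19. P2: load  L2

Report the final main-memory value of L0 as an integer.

memory[L0] = 20

1. P3: store L2 := 80  bus=[BusRdX]  L2: P0=I P1=I P2=I P3=M  mem[L2]=50
2. P1: load  L2  bus=[BusRd]  L2: P0=I P1=S P2=I P3=O  mem[L2]=50
3. P1: store L2 := 95  bus=[BusUpgr,Flush]  L2: P0=I P1=M P2=I P3=I  mem[L2]=80
4. P2: load  L1  bus=[BusRd]  L1: P0=I P1=I P2=E P3=I  mem[L1]=30
5. P2: store L2 := 66  bus=[BusRdX,Flush]  L2: P0=I P1=I P2=M P3=I  mem[L2]=95
6. P3: store L2 := 68  bus=[BusRdX,Flush]  L2: P0=I P1=I P2=I P3=M  mem[L2]=66
7. P2: load  L2  bus=[BusRd]  L2: P0=I P1=I P2=S P3=O  mem[L2]=66
8. P2: load  L1  bus=[-]  L1: P0=I P1=I P2=E P3=I  mem[L1]=30
9. P3: store L1 := 33  bus=[BusRdX]  L1: P0=I P1=I P2=I P3=M  mem[L1]=30
10. P3: load  L2  bus=[-]  L2: P0=I P1=I P2=S P3=O  mem[L2]=66
11. P3: load  L2  bus=[-]  L2: P0=I P1=I P2=S P3=O  mem[L2]=66
12. P3: load  L2  bus=[-]  L2: P0=I P1=I P2=S P3=O  mem[L2]=66
13. P2: load  L2  bus=[-]  L2: P0=I P1=I P2=S P3=O  mem[L2]=66
14. P3: load  L2  bus=[-]  L2: P0=I P1=I P2=S P3=O  mem[L2]=66
15. P2: store L2 := 28  bus=[BusUpgr,Flush]  L2: P0=I P1=I P2=M P3=I  mem[L2]=68
16. P2: store L1 := 69  bus=[BusRdX,Flush]  L1: P0=I P1=I P2=M P3=I  mem[L1]=33
17. P1: load  L2  bus=[BusRd]  L2: P0=I P1=S P2=O P3=I  mem[L2]=68
18. P2: store L2 := 31  bus=[BusUpgr]  L2: P0=I P1=I P2=M P3=I  mem[L2]=68
19. P2: load  L2  bus=[-]  L2: P0=I P1=I P2=M P3=I  mem[L2]=68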